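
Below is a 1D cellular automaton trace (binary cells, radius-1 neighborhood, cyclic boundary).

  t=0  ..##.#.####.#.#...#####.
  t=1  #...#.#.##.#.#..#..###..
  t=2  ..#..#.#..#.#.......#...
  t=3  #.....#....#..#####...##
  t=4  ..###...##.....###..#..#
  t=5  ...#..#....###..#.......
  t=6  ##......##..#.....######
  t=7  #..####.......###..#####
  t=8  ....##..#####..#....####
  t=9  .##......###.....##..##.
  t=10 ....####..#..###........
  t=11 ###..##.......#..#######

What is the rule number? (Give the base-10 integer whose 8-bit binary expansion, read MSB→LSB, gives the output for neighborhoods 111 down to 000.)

161

  ###|#  b7=1 t=0,i=8
  ##.|.  b6=0 t=0,i=3
  #.#|#  b5=1 t=0,i=4
  #..|.  b4=0 t=0,i=15
  .##|.  b3=0 t=0,i=2
  .#.|.  b2=0 t=0,i=5
  ..#|.  b1=0 t=0,i=1
  ...|#  b0=1 t=0,i=0
  bits 10100001 = 161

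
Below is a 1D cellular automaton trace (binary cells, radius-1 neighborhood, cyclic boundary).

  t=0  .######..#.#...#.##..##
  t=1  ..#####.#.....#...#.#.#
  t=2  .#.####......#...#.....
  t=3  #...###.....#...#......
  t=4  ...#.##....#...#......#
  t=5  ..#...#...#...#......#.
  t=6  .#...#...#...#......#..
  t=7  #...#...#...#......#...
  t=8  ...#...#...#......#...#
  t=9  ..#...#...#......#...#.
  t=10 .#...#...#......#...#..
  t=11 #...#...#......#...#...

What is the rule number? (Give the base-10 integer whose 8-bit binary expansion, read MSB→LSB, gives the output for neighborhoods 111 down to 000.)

  [7] ### => #  t=0,i=2
  [6] ##. => #  t=0,i=6
  [5] #.# => .  t=0,i=0
  [4] #.. => .  t=0,i=7
  [3] .## => .  t=0,i=1
  [2] .#. => .  t=0,i=9
  [1] ..# => #  t=0,i=8
  [0] ... => .  t=0,i=13
  bits 11000010 = 194

194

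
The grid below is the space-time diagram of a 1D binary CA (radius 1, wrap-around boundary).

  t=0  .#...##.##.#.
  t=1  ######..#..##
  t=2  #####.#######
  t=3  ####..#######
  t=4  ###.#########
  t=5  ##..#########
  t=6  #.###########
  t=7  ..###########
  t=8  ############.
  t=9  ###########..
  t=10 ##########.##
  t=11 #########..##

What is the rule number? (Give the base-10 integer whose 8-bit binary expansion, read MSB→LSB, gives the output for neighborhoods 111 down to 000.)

  nb ###: next=#  (t=1,i=0, bit7=1)
  nb ##.: next=.  (t=0,i=6, bit6=0)
  nb #.#: next=.  (t=0,i=7, bit5=0)
  nb #..: next=#  (t=0,i=2, bit4=1)
  nb .##: next=#  (t=0,i=5, bit3=1)
  nb .#.: next=#  (t=0,i=1, bit2=1)
  nb ..#: next=#  (t=0,i=0, bit1=1)
  nb ...: next=#  (t=0,i=3, bit0=1)
  bits 10011111 = 159

159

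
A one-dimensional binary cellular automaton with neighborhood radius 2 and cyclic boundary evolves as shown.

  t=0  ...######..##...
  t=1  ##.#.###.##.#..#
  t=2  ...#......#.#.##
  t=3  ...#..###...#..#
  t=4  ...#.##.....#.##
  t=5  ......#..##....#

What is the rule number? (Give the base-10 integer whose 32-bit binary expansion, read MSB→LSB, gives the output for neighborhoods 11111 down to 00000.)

3258724499

  [31] ##### => #  t=0,i=5
  [30] ####. => #  t=0,i=7
  [29] ###.# => .  t=1,i=1
  [28] ###.. => .  t=0,i=8
  [27] ##.## => .  t=1,i=8
  [26] ##.#. => .  t=1,i=2
  [25] ##..# => #  t=0,i=9
  [24] ##... => .  t=0,i=13
  [23] #.### => .  t=1,i=5
  [22] #.##. => .  t=1,i=9
  [21] #.#.# => #  t=1,i=3
  [20] #.#.. => #  t=1,i=12
  [19] #..## => #  t=0,i=10
  [18] #..#. => #  t=3,i=14
  [17] #...# => .  t=2,i=1
  [16] #.... => .  t=0,i=14
  [15] .#### => .  t=0,i=4
  [14] .###. => .  t=1,i=0
  [13] .##.# => #  t=1,i=10
  [12] .##.. => #  t=0,i=12
  [11] .#.## => .  t=1,i=4
  [10] .#.#. => .  t=2,i=11
  [9] .#..# => .  t=1,i=13
  [8] .#... => .  t=2,i=4
  [7] ..### => #  t=0,i=3
  [6] ..##. => .  t=0,i=11
  [5] ..#.# => .  t=2,i=10
  [4] ..#.. => #  t=2,i=3
  [3] ...## => .  t=0,i=2
  [2] ...#. => .  t=2,i=2
  [1] ....# => #  t=0,i=1
  [0] ..... => #  t=0,i=0
  bits 11000010001111000011000010010011 = 3258724499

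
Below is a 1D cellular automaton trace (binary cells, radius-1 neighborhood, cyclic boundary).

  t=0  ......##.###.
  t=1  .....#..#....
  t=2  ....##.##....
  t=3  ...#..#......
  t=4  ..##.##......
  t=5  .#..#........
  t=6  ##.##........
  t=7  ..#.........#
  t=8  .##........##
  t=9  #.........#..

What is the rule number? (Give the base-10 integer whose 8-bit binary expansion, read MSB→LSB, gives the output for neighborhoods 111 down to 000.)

38

  nb ###: next=.  (t=0,i=10, bit7=0)
  nb ##.: next=.  (t=0,i=7, bit6=0)
  nb #.#: next=#  (t=0,i=8, bit5=1)
  nb #..: next=.  (t=0,i=12, bit4=0)
  nb .##: next=.  (t=0,i=6, bit3=0)
  nb .#.: next=#  (t=1,i=5, bit2=1)
  nb ..#: next=#  (t=0,i=5, bit1=1)
  nb ...: next=.  (t=0,i=0, bit0=0)
  bits 00100110 = 38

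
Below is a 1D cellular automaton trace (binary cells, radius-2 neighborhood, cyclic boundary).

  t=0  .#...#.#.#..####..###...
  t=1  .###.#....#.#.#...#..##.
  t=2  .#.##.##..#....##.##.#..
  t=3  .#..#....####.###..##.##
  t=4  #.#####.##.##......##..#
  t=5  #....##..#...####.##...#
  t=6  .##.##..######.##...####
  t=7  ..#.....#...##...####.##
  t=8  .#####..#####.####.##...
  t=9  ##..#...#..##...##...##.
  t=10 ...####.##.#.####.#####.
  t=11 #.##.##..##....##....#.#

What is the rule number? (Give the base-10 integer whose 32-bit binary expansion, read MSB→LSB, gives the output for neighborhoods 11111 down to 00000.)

  #####|.  b31=0 t=4,i=4
  ####.|#  b30=1 t=0,i=14
  ###.#|#  b29=1 t=1,i=3
  ###..|.  b28=0 t=0,i=15
  ##.##|.  b27=0 t=2,i=5
  ##.#.|#  b26=1 t=1,i=4
  ##..#|.  b25=0 t=0,i=16
  ##...|#  b24=1 t=0,i=21
  #.###|.  b23=0 t=3,i=14
  #.##.|.  b22=0 t=2,i=3
  #.#.#|.  b21=0 t=0,i=7
  #.#..|.  b20=0 t=0,i=9
  #..##|.  b19=0 t=0,i=11
  #..#.|#  b18=1 t=2,i=9
  #...#|#  b17=1 t=0,i=3
  #....|#  b16=1 t=0,i=22
  .####|.  b15=0 t=0,i=13
  .###.|.  b14=0 t=0,i=19
  .##.#|#  b13=1 t=2,i=4
  .##..|.  b12=0 t=1,i=22
  .#.##|.  b11=0 t=2,i=2
  .#.#.|.  b10=0 t=0,i=6
  .#..#|#  b9=1 t=0,i=10
  .#...|#  b8=1 t=0,i=2
  ..###|#  b7=1 t=0,i=12
  ..##.|#  b6=1 t=1,i=21
  ..#.#|#  b5=1 t=0,i=5
  ..#..|#  b4=1 t=0,i=1
  ...##|#  b3=1 t=2,i=14
  ...#.|.  b2=0 t=0,i=0
  ....#|.  b1=0 t=0,i=23
  .....|#  b0=1 t=4,i=15
  bits 01100101000001110010001111111001 = 1694966777

1694966777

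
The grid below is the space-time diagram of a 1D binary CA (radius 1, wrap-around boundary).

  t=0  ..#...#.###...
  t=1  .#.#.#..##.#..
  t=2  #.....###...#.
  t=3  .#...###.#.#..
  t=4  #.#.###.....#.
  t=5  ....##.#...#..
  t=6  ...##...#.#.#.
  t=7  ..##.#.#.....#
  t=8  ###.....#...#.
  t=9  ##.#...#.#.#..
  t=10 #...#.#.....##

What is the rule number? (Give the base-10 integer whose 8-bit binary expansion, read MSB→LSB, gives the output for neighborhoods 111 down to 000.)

  nb ###: next=#  (t=0,i=9, bit7=1)
  nb ##.: next=.  (t=0,i=10, bit6=0)
  nb #.#: next=.  (t=0,i=7, bit5=0)
  nb #..: next=#  (t=0,i=3, bit4=1)
  nb .##: next=#  (t=0,i=8, bit3=1)
  nb .#.: next=.  (t=0,i=2, bit2=0)
  nb ..#: next=#  (t=0,i=1, bit1=1)
  nb ...: next=.  (t=0,i=0, bit0=0)
  bits 10011010 = 154

154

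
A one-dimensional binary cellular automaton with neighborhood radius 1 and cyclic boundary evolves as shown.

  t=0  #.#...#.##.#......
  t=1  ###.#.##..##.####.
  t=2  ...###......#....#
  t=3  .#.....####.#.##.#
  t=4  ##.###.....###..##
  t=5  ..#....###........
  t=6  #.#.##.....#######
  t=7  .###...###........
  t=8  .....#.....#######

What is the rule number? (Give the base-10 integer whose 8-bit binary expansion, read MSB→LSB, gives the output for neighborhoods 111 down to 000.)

  ### -> .   bit 7 = 0  t=1,i=1
  ##. -> .   bit 6 = 0  t=0,i=9
  #.# -> #   bit 5 = 1  t=0,i=1
  #.. -> .   bit 4 = 0  t=0,i=3
  .## -> .   bit 3 = 0  t=0,i=8
  .#. -> #   bit 2 = 1  t=0,i=0
  ..# -> .   bit 1 = 0  t=0,i=5
  ... -> #   bit 0 = 1  t=0,i=4
  bits 00100101 = 37

37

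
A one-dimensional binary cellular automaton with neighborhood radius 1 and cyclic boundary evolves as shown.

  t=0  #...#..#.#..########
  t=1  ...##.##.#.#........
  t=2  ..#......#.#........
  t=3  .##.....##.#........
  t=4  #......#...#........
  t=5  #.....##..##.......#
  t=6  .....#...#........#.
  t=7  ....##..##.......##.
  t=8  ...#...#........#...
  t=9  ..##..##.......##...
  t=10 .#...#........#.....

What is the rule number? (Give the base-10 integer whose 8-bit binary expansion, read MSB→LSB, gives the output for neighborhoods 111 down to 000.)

6

  [7] ### => .  t=0,i=13
  [6] ##. => .  t=0,i=0
  [5] #.# => .  t=0,i=8
  [4] #.. => .  t=0,i=1
  [3] .## => .  t=0,i=12
  [2] .#. => #  t=0,i=4
  [1] ..# => #  t=0,i=3
  [0] ... => .  t=0,i=2
  bits 00000110 = 6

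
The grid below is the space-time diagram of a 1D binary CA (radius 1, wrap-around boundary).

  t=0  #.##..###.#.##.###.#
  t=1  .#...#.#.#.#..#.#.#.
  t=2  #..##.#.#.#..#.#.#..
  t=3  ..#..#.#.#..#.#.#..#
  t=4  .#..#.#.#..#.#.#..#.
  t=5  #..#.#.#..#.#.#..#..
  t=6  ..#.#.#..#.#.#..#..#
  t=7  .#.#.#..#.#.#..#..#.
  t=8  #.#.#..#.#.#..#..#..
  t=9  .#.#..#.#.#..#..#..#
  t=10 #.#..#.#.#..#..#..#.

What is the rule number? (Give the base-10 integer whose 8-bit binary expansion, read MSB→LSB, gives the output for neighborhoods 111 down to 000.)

  nb ###: next=#  (t=0,i=7, bit7=1)
  nb ##.: next=.  (t=0,i=0, bit6=0)
  nb #.#: next=#  (t=0,i=1, bit5=1)
  nb #..: next=.  (t=0,i=4, bit4=0)
  nb .##: next=.  (t=0,i=2, bit3=0)
  nb .#.: next=.  (t=0,i=10, bit2=0)
  nb ..#: next=#  (t=0,i=5, bit1=1)
  nb ...: next=#  (t=1,i=3, bit0=1)
  bits 10100011 = 163

163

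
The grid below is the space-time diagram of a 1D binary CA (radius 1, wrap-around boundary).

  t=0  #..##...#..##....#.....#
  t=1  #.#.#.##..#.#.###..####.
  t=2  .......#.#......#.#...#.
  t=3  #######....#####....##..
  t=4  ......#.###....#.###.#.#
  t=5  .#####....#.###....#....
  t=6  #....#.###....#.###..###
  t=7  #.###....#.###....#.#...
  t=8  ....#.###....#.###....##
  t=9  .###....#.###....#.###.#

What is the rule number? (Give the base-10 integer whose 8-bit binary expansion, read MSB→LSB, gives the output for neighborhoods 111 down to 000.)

67

  nb ###: next=.  (t=1,i=15, bit7=0)
  nb ##.: next=#  (t=0,i=0, bit6=1)
  nb #.#: next=.  (t=1,i=1, bit5=0)
  nb #..: next=.  (t=0,i=1, bit4=0)
  nb .##: next=.  (t=0,i=3, bit3=0)
  nb .#.: next=.  (t=0,i=8, bit2=0)
  nb ..#: next=#  (t=0,i=2, bit1=1)
  nb ...: next=#  (t=0,i=6, bit0=1)
  bits 01000011 = 67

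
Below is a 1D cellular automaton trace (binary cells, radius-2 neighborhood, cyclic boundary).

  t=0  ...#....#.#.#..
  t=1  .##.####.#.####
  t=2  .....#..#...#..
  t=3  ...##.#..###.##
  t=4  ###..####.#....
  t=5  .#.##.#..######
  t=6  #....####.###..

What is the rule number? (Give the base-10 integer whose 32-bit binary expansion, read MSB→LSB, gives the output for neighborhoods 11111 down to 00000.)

  #####|#  b31=1 t=5,i=11
  ####.|.  b30=0 t=1,i=6
  ###.#|.  b29=0 t=1,i=7
  ###..|.  b28=0 t=4,i=2
  ##.##|.  b27=0 t=1,i=0
  ##.#.|#  b26=1 t=1,i=8
  ##..#|#  b25=1 t=4,i=3
  ##...|#  b24=1 t=3,i=0
  #.###|.  b23=0 t=1,i=4
  #.##.|.  b22=0 t=1,i=1
  #.#.#|.  b21=0 t=0,i=10
  #.#..|#  b20=1 t=0,i=12
  #..##|#  b19=1 t=3,i=8
  #..#.|.  b18=0 t=2,i=7
  #...#|#  b17=1 t=2,i=10
  #....|#  b16=1 t=0,i=5
  .####|#  b15=1 t=1,i=5
  .###.|#  b14=1 t=3,i=10
  .##.#|.  b13=0 t=1,i=2
  .##..|.  b12=0 t=3,i=14
  .#.##|.  b11=0 t=1,i=10
  .#.#.|#  b10=1 t=0,i=9
  .#..#|#  b9=1 t=2,i=6
  .#...|#  b8=1 t=0,i=4
  ..###|.  b7=0 t=3,i=9
  ..##.|.  b6=0 t=3,i=3
  ..#.#|.  b5=0 t=0,i=8
  ..#..|.  b4=0 t=0,i=3
  ...##|#  b3=1 t=3,i=2
  ...#.|#  b2=1 t=0,i=2
  ....#|#  b1=1 t=0,i=1
  .....|.  b0=0 t=0,i=0
  bits 10000111000110111100011100001110 = 2266744590

2266744590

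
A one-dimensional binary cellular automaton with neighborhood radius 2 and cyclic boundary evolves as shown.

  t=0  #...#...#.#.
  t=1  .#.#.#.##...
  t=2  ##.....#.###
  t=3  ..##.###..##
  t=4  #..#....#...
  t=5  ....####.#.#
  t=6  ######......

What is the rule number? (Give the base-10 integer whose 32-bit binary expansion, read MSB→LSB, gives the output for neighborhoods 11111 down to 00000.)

  ##### -> #   bit 31 = 1  t=2,i=11
  ####. -> .   bit 30 = 0  t=2,i=0
  ###.# -> .   bit 29 = 0  t=5,i=7
  ###.. -> .   bit 28 = 0  t=2,i=1
  ##.## -> .   bit 27 = 0  t=3,i=4
  ##.#. -> .   bit 26 = 0  t=5,i=8
  ##..# -> #   bit 25 = 1  t=3,i=0
  ##... -> #   bit 24 = 1  t=1,i=9
  #.### -> .   bit 23 = 0  t=2,i=9
  #.##. -> #   bit 22 = 1  t=1,i=7
  #.#.# -> .   bit 21 = 0  t=0,i=10
  #.#.. -> .   bit 20 = 0  t=0,i=0
  #..## -> .   bit 19 = 0  t=3,i=1
  #..#. -> .   bit 18 = 0  t=4,i=2
  #...# -> .   bit 17 = 0  t=0,i=2
  #.... -> #   bit 16 = 1  t=1,i=10
  .#### -> #   bit 15 = 1  t=2,i=10
  .###. -> .   bit 14 = 0  t=3,i=6
  .##.# -> #   bit 13 = 1  t=3,i=3
  .##.. -> .   bit 12 = 0  t=1,i=8
  .#.## -> .   bit 11 = 0  t=1,i=6
  .#.#. -> .   bit 10 = 0  t=0,i=9
  .#..# -> .   bit 9 = 0  t=4,i=1
  .#... -> #   bit 8 = 1  t=0,i=1
  ..### -> #   bit 7 = 1  t=5,i=4
  ..##. -> .   bit 6 = 0  t=3,i=2
  ..#.# -> #   bit 5 = 1  t=0,i=8
  ..#.. -> .   bit 4 = 0  t=0,i=4
  ...## -> #   bit 3 = 1  t=5,i=3
  ...#. -> #   bit 2 = 1  t=0,i=3
  ....# -> #   bit 1 = 1  t=1,i=11
  ..... -> .   bit 0 = 0  t=2,i=4
  bits 10000011010000011010000110101110 = 2202116526

2202116526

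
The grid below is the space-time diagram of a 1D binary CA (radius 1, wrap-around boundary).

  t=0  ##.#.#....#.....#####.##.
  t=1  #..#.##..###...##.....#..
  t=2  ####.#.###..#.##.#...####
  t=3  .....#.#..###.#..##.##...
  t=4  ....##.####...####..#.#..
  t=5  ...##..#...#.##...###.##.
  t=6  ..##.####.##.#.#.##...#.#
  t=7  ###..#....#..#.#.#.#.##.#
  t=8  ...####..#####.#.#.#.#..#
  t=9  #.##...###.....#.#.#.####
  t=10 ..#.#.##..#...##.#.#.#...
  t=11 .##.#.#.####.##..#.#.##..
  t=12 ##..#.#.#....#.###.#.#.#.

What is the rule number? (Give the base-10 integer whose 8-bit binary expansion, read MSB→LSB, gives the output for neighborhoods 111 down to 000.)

30

  ### -> .   bit 7 = 0  t=0,i=17
  ##. -> .   bit 6 = 0  t=0,i=1
  #.# -> .   bit 5 = 0  t=0,i=2
  #.. -> #   bit 4 = 1  t=0,i=6
  .## -> #   bit 3 = 1  t=0,i=0
  .#. -> #   bit 2 = 1  t=0,i=3
  ..# -> #   bit 1 = 1  t=0,i=9
  ... -> .   bit 0 = 0  t=0,i=7
  bits 00011110 = 30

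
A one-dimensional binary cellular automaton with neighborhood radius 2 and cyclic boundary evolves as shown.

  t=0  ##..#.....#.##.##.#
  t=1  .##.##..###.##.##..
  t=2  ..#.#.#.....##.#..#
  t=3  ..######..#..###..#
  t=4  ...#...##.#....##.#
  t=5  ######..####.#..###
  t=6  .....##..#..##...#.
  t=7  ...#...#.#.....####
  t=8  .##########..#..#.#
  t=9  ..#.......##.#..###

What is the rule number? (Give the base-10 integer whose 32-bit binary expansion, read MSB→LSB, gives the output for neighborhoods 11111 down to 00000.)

  nb #####: next=.  (t=3,i=4, bit31=0)
  nb ####.: next=.  (t=3,i=6, bit30=0)
  nb ###.#: next=.  (t=1,i=10, bit29=0)
  nb ###..: next=#  (t=0,i=1, bit28=1)
  nb ##.##: next=.  (t=0,i=14, bit27=0)
  nb ##.#.: next=#  (t=2,i=14, bit26=1)
  nb ##..#: next=#  (t=0,i=2, bit25=1)
  nb ##...: next=.  (t=1,i=17, bit24=0)
  nb #.###: next=.  (t=0,i=18, bit23=0)
  nb #.##.: next=#  (t=0,i=12, bit22=1)
  nb #.#.#: next=#  (t=2,i=4, bit21=1)
  nb #.#..: next=#  (t=2,i=6, bit20=1)
  nb #..##: next=.  (t=1,i=7, bit19=0)
  nb #..#.: next=.  (t=0,i=3, bit18=0)
  nb #...#: next=#  (t=1,i=18, bit17=1)
  nb #....: next=.  (t=0,i=6, bit16=0)
  nb .####: next=#  (t=3,i=3, bit15=1)
  nb .###.: next=.  (t=0,i=0, bit14=0)
  nb .##.#: next=#  (t=0,i=13, bit13=1)
  nb .##..: next=.  (t=1,i=5, bit12=0)
  nb .#.##: next=.  (t=0,i=11, bit11=0)
  nb .#.#.: next=#  (t=2,i=3, bit10=1)
  nb .#..#: next=.  (t=2,i=0, bit9=0)
  nb .#...: next=#  (t=0,i=5, bit8=1)
  nb ..###: next=.  (t=1,i=8, bit7=0)
  nb ..##.: next=.  (t=1,i=1, bit6=0)
  nb ..#.#: next=#  (t=0,i=10, bit5=1)
  nb ..#..: next=#  (t=0,i=4, bit4=1)
  nb ...##: next=.  (t=1,i=0, bit3=0)
  nb ...#.: next=#  (t=0,i=9, bit2=1)
  nb ....#: next=#  (t=0,i=8, bit1=1)
  nb .....: next=.  (t=0,i=7, bit0=0)
  bits 00010110011100101010010100110110 = 376612150

376612150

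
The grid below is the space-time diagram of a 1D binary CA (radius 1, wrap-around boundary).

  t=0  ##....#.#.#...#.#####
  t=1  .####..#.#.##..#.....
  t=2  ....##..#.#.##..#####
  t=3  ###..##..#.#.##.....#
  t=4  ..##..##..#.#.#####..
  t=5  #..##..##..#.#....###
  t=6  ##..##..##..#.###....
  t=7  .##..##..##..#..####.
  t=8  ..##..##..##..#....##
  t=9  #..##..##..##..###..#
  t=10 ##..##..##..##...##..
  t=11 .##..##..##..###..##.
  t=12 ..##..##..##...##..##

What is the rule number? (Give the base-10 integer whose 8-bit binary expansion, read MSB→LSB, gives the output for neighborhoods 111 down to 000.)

113

  [7] ### => .  t=0,i=0
  [6] ##. => #  t=0,i=1
  [5] #.# => #  t=0,i=7
  [4] #.. => #  t=0,i=2
  [3] .## => .  t=0,i=16
  [2] .#. => .  t=0,i=6
  [1] ..# => .  t=0,i=5
  [0] ... => #  t=0,i=3
  bits 01110001 = 113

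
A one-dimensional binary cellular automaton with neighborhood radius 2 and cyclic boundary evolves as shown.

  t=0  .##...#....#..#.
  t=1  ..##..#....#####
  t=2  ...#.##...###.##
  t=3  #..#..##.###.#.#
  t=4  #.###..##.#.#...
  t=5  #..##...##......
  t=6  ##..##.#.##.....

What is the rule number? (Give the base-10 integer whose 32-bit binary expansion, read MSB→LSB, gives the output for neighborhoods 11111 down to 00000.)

1560605368

  ##### -> .   bit 31 = 0  t=1,i=13
  ####. -> #   bit 30 = 1  t=1,i=14
  ###.# -> .   bit 29 = 0  t=2,i=12
  ###.. -> #   bit 28 = 1  t=1,i=15
  ##.## -> #   bit 27 = 1  t=2,i=13
  ##.#. -> #   bit 26 = 1  t=3,i=12
  ##..# -> .   bit 25 = 0  t=1,i=0
  ##... -> #   bit 24 = 1  t=0,i=3
  #.### -> .   bit 23 = 0  t=3,i=9
  #.##. -> .   bit 22 = 0  t=2,i=5
  #.#.# -> .   bit 21 = 0  t=3,i=13
  #.#.. -> .   bit 20 = 0  t=4,i=12
  #..## -> .   bit 19 = 0  t=0,i=0
  #..#. -> #   bit 18 = 1  t=0,i=13
  #...# -> .   bit 17 = 0  t=0,i=4
  #.... -> .   bit 16 = 0  t=0,i=8
  .#### -> #   bit 15 = 1  t=1,i=12
  .###. -> #   bit 14 = 1  t=2,i=11
  .##.# -> #   bit 13 = 1  t=3,i=7
  .##.. -> #   bit 12 = 1  t=0,i=2
  .#.## -> .   bit 11 = 0  t=2,i=4
  .#.#. -> .   bit 10 = 0  t=4,i=11
  .#..# -> #   bit 9 = 1  t=0,i=12
  .#... -> .   bit 8 = 0  t=0,i=7
  ..### -> #   bit 7 = 1  t=1,i=11
  ..##. -> .   bit 6 = 0  t=0,i=1
  ..#.# -> #   bit 5 = 1  t=2,i=3
  ..#.. -> #   bit 4 = 1  t=0,i=6
  ...## -> #   bit 3 = 1  t=1,i=10
  ...#. -> .   bit 2 = 0  t=0,i=5
  ....# -> .   bit 1 = 0  t=0,i=9
  ..... -> .   bit 0 = 0  t=5,i=12
  bits 01011101000001001111001010111000 = 1560605368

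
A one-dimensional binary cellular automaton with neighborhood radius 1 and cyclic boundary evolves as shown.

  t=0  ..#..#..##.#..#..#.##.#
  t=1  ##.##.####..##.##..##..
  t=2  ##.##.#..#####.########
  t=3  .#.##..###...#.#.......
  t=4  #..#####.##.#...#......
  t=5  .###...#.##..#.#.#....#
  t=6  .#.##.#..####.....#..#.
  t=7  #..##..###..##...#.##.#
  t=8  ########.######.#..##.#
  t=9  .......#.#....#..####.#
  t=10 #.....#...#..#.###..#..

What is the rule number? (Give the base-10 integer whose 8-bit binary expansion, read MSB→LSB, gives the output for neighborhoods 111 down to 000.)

  ###|.  b7=0 t=1,i=7
  ##.|#  b6=1 t=0,i=9
  #.#|.  b5=0 t=0,i=10
  #..|#  b4=1 t=0,i=0
  .##|#  b3=1 t=0,i=8
  .#.|.  b2=0 t=0,i=2
  ..#|#  b1=1 t=0,i=1
  ...|.  b0=0 t=3,i=11
  bits 01011010 = 90

90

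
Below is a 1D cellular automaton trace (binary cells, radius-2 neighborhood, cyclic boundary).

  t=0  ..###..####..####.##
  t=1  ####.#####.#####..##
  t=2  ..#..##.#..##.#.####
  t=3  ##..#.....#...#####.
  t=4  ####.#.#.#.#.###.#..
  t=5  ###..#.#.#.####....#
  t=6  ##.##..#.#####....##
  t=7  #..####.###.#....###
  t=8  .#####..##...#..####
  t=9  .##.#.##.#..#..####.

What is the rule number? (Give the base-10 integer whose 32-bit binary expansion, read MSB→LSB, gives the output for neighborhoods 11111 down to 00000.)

  ##### -> .   bit 31 = 0  t=1,i=0
  ####. -> #   bit 30 = 1  t=0,i=9
  ###.# -> .   bit 29 = 0  t=0,i=16
  ###.. -> .   bit 28 = 0  t=0,i=4
  ##.## -> .   bit 27 = 0  t=0,i=17
  ##.#. -> .   bit 26 = 0  t=2,i=7
  ##..# -> #   bit 25 = 1  t=0,i=0
  ##... -> .   bit 24 = 0  t=5,i=15
  #.### -> #   bit 23 = 1  t=1,i=5
  #.##. -> #   bit 22 = 1  t=0,i=18
  #.#.# -> #   bit 21 = 1  t=2,i=14
  #.#.. -> .   bit 20 = 0  t=2,i=8
  #..## -> #   bit 19 = 1  t=0,i=1
  #..#. -> #   bit 18 = 1  t=2,i=1
  #...# -> .   bit 17 = 0  t=3,i=12
  #.... -> .   bit 16 = 0  t=3,i=6
  .#### -> #   bit 15 = 1  t=0,i=8
  .###. -> #   bit 14 = 1  t=0,i=3
  .##.# -> .   bit 13 = 0  t=2,i=6
  .##.. -> #   bit 12 = 1  t=0,i=19
  .#.## -> #   bit 11 = 1  t=2,i=15
  .#.#. -> .   bit 10 = 0  t=4,i=6
  .#..# -> .   bit 9 = 0  t=2,i=3
  .#... -> #   bit 8 = 1  t=3,i=5
  ..### -> #   bit 7 = 1  t=0,i=2
  ..##. -> .   bit 6 = 0  t=2,i=5
  ..#.# -> .   bit 5 = 0  t=5,i=5
  ..#.. -> .   bit 4 = 0  t=2,i=2
  ...## -> #   bit 3 = 1  t=3,i=13
  ...#. -> #   bit 2 = 1  t=3,i=9
  ....# -> .   bit 1 = 0  t=3,i=8
  ..... -> #   bit 0 = 1  t=3,i=7
  bits 01000010111011001101100110001101 = 1122818445

1122818445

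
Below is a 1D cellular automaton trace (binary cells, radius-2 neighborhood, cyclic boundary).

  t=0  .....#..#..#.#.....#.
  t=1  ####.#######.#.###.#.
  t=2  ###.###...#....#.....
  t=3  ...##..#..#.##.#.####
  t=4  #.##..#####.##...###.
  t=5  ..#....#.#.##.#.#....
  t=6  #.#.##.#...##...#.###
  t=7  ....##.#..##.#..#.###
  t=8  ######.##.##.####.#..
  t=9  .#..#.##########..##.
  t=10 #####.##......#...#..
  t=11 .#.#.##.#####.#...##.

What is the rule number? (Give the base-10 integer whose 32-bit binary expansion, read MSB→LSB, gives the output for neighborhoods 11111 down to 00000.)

1238737531

  nb #####: next=.  (t=1,i=7, bit31=0)
  nb ####.: next=#  (t=1,i=2, bit30=1)
  nb ###.#: next=.  (t=1,i=3, bit29=0)
  nb ###..: next=.  (t=2,i=6, bit28=0)
  nb ##.##: next=#  (t=1,i=4, bit27=1)
  nb ##.#.: next=.  (t=1,i=12, bit26=0)
  nb ##..#: next=.  (t=3,i=5, bit25=0)
  nb ##...: next=#  (t=2,i=7, bit24=1)
  nb #.###: next=#  (t=1,i=0, bit23=1)
  nb #.##.: next=#  (t=3,i=12, bit22=1)
  nb #.#.#: next=.  (t=1,i=13, bit21=0)
  nb #.#..: next=#  (t=0,i=13, bit20=1)
  nb #..##: next=.  (t=4,i=5, bit19=0)
  nb #..#.: next=#  (t=0,i=7, bit18=1)
  nb #...#: next=.  (t=2,i=8, bit17=0)
  nb #....: next=#  (t=0,i=0, bit16=1)
  nb .####: next=#  (t=1,i=1, bit15=1)
  nb .###.: next=.  (t=1,i=16, bit14=0)
  nb .##.#: next=#  (t=3,i=13, bit13=1)
  nb .##..: next=.  (t=3,i=4, bit12=0)
  nb .#.##: next=.  (t=1,i=14, bit11=0)
  nb .#.#.: next=.  (t=0,i=12, bit10=0)
  nb .#..#: next=#  (t=0,i=6, bit9=1)
  nb .#...: next=.  (t=0,i=14, bit8=0)
  nb ..###: next=.  (t=2,i=0, bit7=0)
  nb ..##.: next=#  (t=3,i=3, bit6=1)
  nb ..#.#: next=#  (t=0,i=11, bit5=1)
  nb ..#..: next=#  (t=0,i=5, bit4=1)
  nb ...##: next=#  (t=2,i=20, bit3=1)
  nb ...#.: next=.  (t=0,i=4, bit2=0)
  nb ....#: next=#  (t=0,i=3, bit1=1)
  nb .....: next=#  (t=0,i=1, bit0=1)
  bits 01001001110101011010001001111011 = 1238737531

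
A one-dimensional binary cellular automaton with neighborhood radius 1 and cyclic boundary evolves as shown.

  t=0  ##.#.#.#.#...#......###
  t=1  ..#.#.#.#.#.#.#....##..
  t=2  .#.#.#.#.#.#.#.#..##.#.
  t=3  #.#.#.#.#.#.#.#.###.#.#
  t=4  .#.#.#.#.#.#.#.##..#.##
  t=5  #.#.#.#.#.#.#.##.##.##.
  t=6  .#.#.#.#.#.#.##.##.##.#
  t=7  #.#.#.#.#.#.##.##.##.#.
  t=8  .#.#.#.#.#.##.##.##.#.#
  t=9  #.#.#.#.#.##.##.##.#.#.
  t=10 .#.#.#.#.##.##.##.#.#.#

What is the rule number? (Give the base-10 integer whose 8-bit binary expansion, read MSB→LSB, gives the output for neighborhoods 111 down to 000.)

  [7] ### => .  t=0,i=0
  [6] ##. => .  t=0,i=1
  [5] #.# => #  t=0,i=2
  [4] #.. => #  t=0,i=10
  [3] .## => #  t=0,i=20
  [2] .#. => .  t=0,i=3
  [1] ..# => #  t=0,i=12
  [0] ... => .  t=0,i=11
  bits 00111010 = 58

58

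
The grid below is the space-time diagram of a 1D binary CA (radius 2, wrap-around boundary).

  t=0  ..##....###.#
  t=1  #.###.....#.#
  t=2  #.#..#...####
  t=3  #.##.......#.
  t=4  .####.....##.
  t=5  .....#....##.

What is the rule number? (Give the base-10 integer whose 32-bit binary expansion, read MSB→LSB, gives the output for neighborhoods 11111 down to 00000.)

2714778212

  ##### -> #   bit 31 = 1  t=2,i=11
  ####. -> .   bit 30 = 0  t=2,i=12
  ###.# -> #   bit 29 = 1  t=0,i=10
  ###.. -> .   bit 28 = 0  t=1,i=4
  ##.## -> .   bit 27 = 0  t=1,i=1
  ##.#. -> .   bit 26 = 0  t=0,i=11
  ##..# -> .   bit 25 = 0  t=4,i=12
  ##... -> #   bit 24 = 1  t=0,i=4
  #.### -> #   bit 23 = 1  t=1,i=2
  #.##. -> #   bit 22 = 1  t=1,i=12
  #.#.# -> .   bit 21 = 0  t=3,i=0
  #.#.. -> #   bit 20 = 1  t=0,i=12
  #..## -> .   bit 19 = 0  t=0,i=1
  #..#. -> .   bit 18 = 0  t=2,i=4
  #...# -> .   bit 17 = 0  t=2,i=7
  #.... -> .   bit 16 = 0  t=0,i=5
  .#### -> .   bit 15 = 0  t=2,i=10
  .###. -> .   bit 14 = 0  t=0,i=9
  .##.# -> #   bit 13 = 1  t=1,i=0
  .##.. -> #   bit 12 = 1  t=0,i=3
  .#.## -> #   bit 11 = 1  t=1,i=11
  .#.#. -> .   bit 10 = 0  t=3,i=12
  .#..# -> #   bit 9 = 1  t=0,i=0
  .#... -> .   bit 8 = 0  t=2,i=6
  ..### -> .   bit 7 = 0  t=0,i=8
  ..##. -> #   bit 6 = 1  t=0,i=2
  ..#.# -> #   bit 5 = 1  t=1,i=10
  ..#.. -> .   bit 4 = 0  t=2,i=5
  ...## -> .   bit 3 = 0  t=0,i=7
  ...#. -> #   bit 2 = 1  t=1,i=9
  ....# -> .   bit 1 = 0  t=0,i=6
  ..... -> .   bit 0 = 0  t=1,i=7
  bits 10100001110100000011101001100100 = 2714778212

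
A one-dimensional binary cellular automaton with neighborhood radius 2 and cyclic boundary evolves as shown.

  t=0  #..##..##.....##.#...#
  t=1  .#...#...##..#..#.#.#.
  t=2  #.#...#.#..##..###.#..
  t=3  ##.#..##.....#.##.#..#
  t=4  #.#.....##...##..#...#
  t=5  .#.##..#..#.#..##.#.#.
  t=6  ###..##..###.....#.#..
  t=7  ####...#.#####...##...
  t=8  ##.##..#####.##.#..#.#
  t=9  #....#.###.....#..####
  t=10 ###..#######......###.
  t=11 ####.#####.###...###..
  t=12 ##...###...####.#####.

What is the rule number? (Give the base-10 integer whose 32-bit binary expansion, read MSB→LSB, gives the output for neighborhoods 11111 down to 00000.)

2542128552

  ##### -> #   bit 31 = 1  t=7,i=11
  ####. -> .   bit 30 = 0  t=7,i=2
  ###.# -> .   bit 29 = 0  t=2,i=17
  ###.. -> #   bit 28 = 1  t=6,i=2
  ##.## -> .   bit 27 = 0  t=8,i=2
  ##.#. -> #   bit 26 = 1  t=0,i=16
  ##..# -> #   bit 25 = 1  t=0,i=1
  ##... -> #   bit 24 = 1  t=0,i=9
  #.### -> #   bit 23 = 1  t=7,i=9
  #.##. -> .   bit 22 = 0  t=3,i=15
  #.#.# -> .   bit 21 = 0  t=1,i=18
  #.#.. -> .   bit 20 = 0  t=0,i=17
  #..## -> .   bit 19 = 0  t=0,i=2
  #..#. -> #   bit 18 = 1  t=1,i=0
  #...# -> .   bit 17 = 0  t=0,i=19
  #.... -> #   bit 16 = 1  t=0,i=10
  .#### -> #   bit 15 = 1  t=7,i=1
  .###. -> #   bit 14 = 1  t=2,i=16
  .##.# -> .   bit 13 = 0  t=0,i=15
  .##.. -> .   bit 12 = 0  t=0,i=0
  .#.## -> #   bit 11 = 1  t=3,i=14
  .#.#. -> #   bit 10 = 1  t=1,i=17
  .#..# -> .   bit 9 = 0  t=1,i=14
  .#... -> #   bit 8 = 1  t=0,i=18
  ..### -> #   bit 7 = 1  t=2,i=15
  ..##. -> .   bit 6 = 0  t=0,i=3
  ..#.# -> #   bit 5 = 1  t=1,i=16
  ..#.. -> .   bit 4 = 0  t=1,i=1
  ...## -> #   bit 3 = 1  t=0,i=13
  ...#. -> .   bit 2 = 0  t=1,i=4
  ....# -> .   bit 1 = 0  t=0,i=12
  ..... -> .   bit 0 = 0  t=0,i=11
  bits 10010111100001011100110110101000 = 2542128552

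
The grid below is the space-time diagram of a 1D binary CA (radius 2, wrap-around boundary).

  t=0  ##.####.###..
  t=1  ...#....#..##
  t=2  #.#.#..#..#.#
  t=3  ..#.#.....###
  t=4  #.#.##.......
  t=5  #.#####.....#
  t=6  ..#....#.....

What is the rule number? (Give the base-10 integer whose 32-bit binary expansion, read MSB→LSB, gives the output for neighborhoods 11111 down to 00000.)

66591012

  ##### -> .   bit 31 = 0  t=5,i=4
  ####. -> .   bit 30 = 0  t=0,i=5
  ###.# -> .   bit 29 = 0  t=0,i=6
  ###.. -> .   bit 28 = 0  t=0,i=10
  ##.## -> .   bit 27 = 0  t=0,i=2
  ##.#. -> .   bit 26 = 0  t=2,i=1
  ##..# -> #   bit 25 = 1  t=0,i=11
  ##... -> #   bit 24 = 1  t=1,i=0
  #.### -> #   bit 23 = 1  t=0,i=3
  #.##. -> #   bit 22 = 1  t=2,i=12
  #.#.# -> #   bit 21 = 1  t=2,i=2
  #.#.. -> #   bit 20 = 1  t=2,i=4
  #..## -> #   bit 19 = 1  t=0,i=12
  #..#. -> .   bit 18 = 0  t=2,i=6
  #...# -> .   bit 17 = 0  t=1,i=1
  #.... -> .   bit 16 = 0  t=1,i=5
  .#### -> .   bit 15 = 0  t=0,i=4
  .###. -> .   bit 14 = 0  t=0,i=9
  .##.# -> .   bit 13 = 0  t=0,i=1
  .##.. -> #   bit 12 = 1  t=1,i=12
  .#.## -> #   bit 11 = 1  t=2,i=11
  .#.#. -> .   bit 10 = 0  t=2,i=3
  .#..# -> .   bit 9 = 0  t=1,i=9
  .#... -> #   bit 8 = 1  t=1,i=4
  ..### -> .   bit 7 = 0  t=3,i=10
  ..##. -> .   bit 6 = 0  t=0,i=0
  ..#.# -> #   bit 5 = 1  t=2,i=10
  ..#.. -> .   bit 4 = 0  t=1,i=3
  ...## -> .   bit 3 = 0  t=3,i=9
  ...#. -> #   bit 2 = 1  t=1,i=2
  ....# -> .   bit 1 = 0  t=1,i=6
  ..... -> .   bit 0 = 0  t=3,i=7
  bits 00000011111110000001100100100100 = 66591012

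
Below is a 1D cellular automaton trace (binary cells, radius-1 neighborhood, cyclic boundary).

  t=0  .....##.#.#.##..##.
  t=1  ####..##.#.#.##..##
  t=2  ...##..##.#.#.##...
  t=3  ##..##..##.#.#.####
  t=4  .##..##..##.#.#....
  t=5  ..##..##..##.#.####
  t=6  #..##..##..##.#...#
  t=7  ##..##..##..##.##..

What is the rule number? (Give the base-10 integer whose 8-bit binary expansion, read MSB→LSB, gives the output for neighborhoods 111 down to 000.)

  [7] ### => .  t=1,i=0
  [6] ##. => #  t=0,i=6
  [5] #.# => #  t=0,i=7
  [4] #.. => #  t=0,i=14
  [3] .## => .  t=0,i=5
  [2] .#. => .  t=0,i=8
  [1] ..# => .  t=0,i=4
  [0] ... => #  t=0,i=0
  bits 01110001 = 113

113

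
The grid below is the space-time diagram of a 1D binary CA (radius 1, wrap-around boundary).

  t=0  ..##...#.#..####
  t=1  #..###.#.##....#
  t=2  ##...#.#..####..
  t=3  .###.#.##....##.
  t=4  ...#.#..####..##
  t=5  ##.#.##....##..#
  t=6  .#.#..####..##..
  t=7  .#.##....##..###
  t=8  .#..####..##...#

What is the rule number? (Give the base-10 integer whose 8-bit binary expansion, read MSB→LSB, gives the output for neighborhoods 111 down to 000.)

  ### -> .   bit 7 = 0  t=0,i=13
  ##. -> #   bit 6 = 1  t=0,i=3
  #.# -> .   bit 5 = 0  t=0,i=8
  #.. -> #   bit 4 = 1  t=0,i=0
  .## -> .   bit 3 = 0  t=0,i=2
  .#. -> #   bit 2 = 1  t=0,i=7
  ..# -> .   bit 1 = 0  t=0,i=1
  ... -> #   bit 0 = 1  t=0,i=5
  bits 01010101 = 85

85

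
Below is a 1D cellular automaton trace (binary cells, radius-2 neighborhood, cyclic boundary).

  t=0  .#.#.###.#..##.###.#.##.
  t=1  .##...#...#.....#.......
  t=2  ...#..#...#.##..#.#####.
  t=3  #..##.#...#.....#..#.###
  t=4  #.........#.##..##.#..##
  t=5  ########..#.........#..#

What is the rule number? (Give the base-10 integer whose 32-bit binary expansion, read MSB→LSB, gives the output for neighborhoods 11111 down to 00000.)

1359070769

  ##### -> .   bit 31 = 0  t=2,i=20
  ####. -> #   bit 30 = 1  t=2,i=21
  ###.# -> .   bit 29 = 0  t=0,i=7
  ###.. -> #   bit 28 = 1  t=2,i=22
  ##.## -> .   bit 27 = 0  t=0,i=14
  ##.#. -> .   bit 26 = 0  t=0,i=8
  ##..# -> .   bit 25 = 0  t=0,i=23
  ##... -> #   bit 24 = 1  t=1,i=3
  #.### -> .   bit 23 = 0  t=0,i=5
  #.##. -> .   bit 22 = 0  t=0,i=21
  #.#.# -> .   bit 21 = 0  t=0,i=3
  #.#.. -> .   bit 20 = 0  t=0,i=9
  #..## -> .   bit 19 = 0  t=0,i=11
  #..#. -> .   bit 18 = 0  t=0,i=0
  #...# -> .   bit 17 = 0  t=1,i=4
  #.... -> #   bit 16 = 1  t=1,i=12
  .#### -> #   bit 15 = 1  t=2,i=19
  .###. -> #   bit 14 = 1  t=0,i=6
  .##.# -> .   bit 13 = 0  t=0,i=13
  .##.. -> .   bit 12 = 0  t=0,i=22
  .#.## -> .   bit 11 = 0  t=0,i=4
  .#.#. -> #   bit 10 = 1  t=0,i=2
  .#..# -> #   bit 9 = 1  t=0,i=10
  .#... -> .   bit 8 = 0  t=1,i=7
  ..### -> .   bit 7 = 0  t=4,i=22
  ..##. -> .   bit 6 = 0  t=0,i=12
  ..#.# -> #   bit 5 = 1  t=0,i=1
  ..#.. -> #   bit 4 = 1  t=1,i=6
  ...## -> .   bit 3 = 0  t=1,i=0
  ...#. -> .   bit 2 = 0  t=1,i=5
  ....# -> .   bit 1 = 0  t=1,i=14
  ..... -> #   bit 0 = 1  t=1,i=13
  bits 01010001000000011100011000110001 = 1359070769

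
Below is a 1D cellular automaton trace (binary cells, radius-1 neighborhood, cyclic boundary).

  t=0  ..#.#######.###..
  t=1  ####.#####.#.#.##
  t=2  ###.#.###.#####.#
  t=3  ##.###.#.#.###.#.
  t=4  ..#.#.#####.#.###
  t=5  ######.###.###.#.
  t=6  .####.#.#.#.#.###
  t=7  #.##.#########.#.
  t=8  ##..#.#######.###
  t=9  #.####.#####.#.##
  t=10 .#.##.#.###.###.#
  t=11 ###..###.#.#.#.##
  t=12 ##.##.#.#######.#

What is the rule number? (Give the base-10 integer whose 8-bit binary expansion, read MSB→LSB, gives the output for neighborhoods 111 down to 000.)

  ###|#  b7=1 t=0,i=5
  ##.|.  b6=0 t=0,i=10
  #.#|#  b5=1 t=0,i=3
  #..|#  b4=1 t=0,i=15
  .##|.  b3=0 t=0,i=4
  .#.|#  b2=1 t=0,i=2
  ..#|#  b1=1 t=0,i=1
  ...|#  b0=1 t=0,i=0
  bits 10110111 = 183

183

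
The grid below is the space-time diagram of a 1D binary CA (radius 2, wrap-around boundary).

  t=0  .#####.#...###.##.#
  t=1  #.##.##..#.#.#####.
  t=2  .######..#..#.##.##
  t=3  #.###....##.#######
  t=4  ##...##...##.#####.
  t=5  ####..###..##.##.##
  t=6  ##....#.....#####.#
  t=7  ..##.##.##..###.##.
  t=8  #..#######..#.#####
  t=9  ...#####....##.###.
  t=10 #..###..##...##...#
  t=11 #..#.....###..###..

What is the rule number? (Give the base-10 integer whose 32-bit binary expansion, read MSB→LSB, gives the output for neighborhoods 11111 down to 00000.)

  #####|#  b31=1 t=0,i=3
  ####.|.  b30=0 t=0,i=4
  ###.#|#  b29=1 t=0,i=5
  ###..|.  b28=0 t=2,i=6
  ##.##|#  b27=1 t=0,i=14
  ##.#.|#  b26=1 t=0,i=6
  ##..#|.  b25=0 t=1,i=7
  ##...|#  b24=1 t=3,i=5
  #.###|.  b23=0 t=0,i=1
  #.##.|#  b22=1 t=0,i=15
  #.#.#|.  b21=0 t=0,i=18
  #.#..|.  b20=0 t=0,i=7
  #..##|.  b19=0 t=5,i=5
  #..#.|.  b18=0 t=1,i=8
  #...#|#  b17=1 t=0,i=9
  #....|#  b16=1 t=3,i=6
  .####|#  b15=1 t=0,i=2
  .###.|.  b14=0 t=0,i=12
  .##.#|#  b13=1 t=0,i=16
  .##..|#  b12=1 t=1,i=6
  .#.##|#  b11=1 t=0,i=0
  .#.#.|.  b10=0 t=1,i=10
  .#..#|#  b9=1 t=2,i=10
  .#...|.  b8=0 t=0,i=8
  ..###|#  b7=1 t=0,i=11
  ..##.|.  b6=0 t=3,i=9
  ..#.#|#  b5=1 t=1,i=9
  ..#..|#  b4=1 t=2,i=9
  ...##|.  b3=0 t=0,i=10
  ...#.|#  b2=1 t=6,i=5
  ....#|.  b1=0 t=3,i=7
  .....|#  b0=1 t=6,i=9
  bits 10101101010000111011101010110101 = 2906897077

2906897077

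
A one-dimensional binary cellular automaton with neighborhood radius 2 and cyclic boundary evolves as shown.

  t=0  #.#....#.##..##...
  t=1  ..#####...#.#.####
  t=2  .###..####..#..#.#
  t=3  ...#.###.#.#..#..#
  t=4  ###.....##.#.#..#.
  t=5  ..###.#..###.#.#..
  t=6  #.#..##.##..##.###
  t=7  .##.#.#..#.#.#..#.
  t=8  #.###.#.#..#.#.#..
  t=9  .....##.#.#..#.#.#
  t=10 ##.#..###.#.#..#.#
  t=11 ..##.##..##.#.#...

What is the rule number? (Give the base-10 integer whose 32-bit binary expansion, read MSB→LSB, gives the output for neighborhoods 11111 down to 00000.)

356495750

  [31] ##### => .  t=1,i=4
  [30] ####. => .  t=1,i=5
  [29] ###.# => .  t=3,i=7
  [28] ###.. => #  t=1,i=6
  [27] ##.## => .  t=6,i=7
  [26] ##.#. => #  t=3,i=8
  [25] ##..# => .  t=0,i=11
  [24] ##... => #  t=0,i=15
  [23] #.### => .  t=1,i=14
  [22] #.##. => .  t=0,i=9
  [21] #.#.# => #  t=1,i=12
  [20] #.#.. => #  t=0,i=2
  [19] #..## => #  t=0,i=12
  [18] #..#. => #  t=2,i=11
  [17] #...# => #  t=0,i=16
  [16] #.... => #  t=0,i=4
  [15] .#### => #  t=1,i=3
  [14] .###. => .  t=2,i=2
  [13] .##.# => #  t=4,i=9
  [12] .##.. => #  t=0,i=10
  [11] .#.## => .  t=0,i=8
  [10] .#.#. => .  t=0,i=1
  [9] .#..# => .  t=2,i=13
  [8] .#... => #  t=0,i=3
  [7] ..### => #  t=1,i=2
  [6] ..##. => .  t=0,i=13
  [5] ..#.# => .  t=0,i=0
  [4] ..#.. => .  t=2,i=12
  [3] ...## => .  t=4,i=7
  [2] ...#. => #  t=0,i=6
  [1] ....# => #  t=0,i=5
  [0] ..... => .  t=4,i=5
  bits 00010101001111111011000110000110 = 356495750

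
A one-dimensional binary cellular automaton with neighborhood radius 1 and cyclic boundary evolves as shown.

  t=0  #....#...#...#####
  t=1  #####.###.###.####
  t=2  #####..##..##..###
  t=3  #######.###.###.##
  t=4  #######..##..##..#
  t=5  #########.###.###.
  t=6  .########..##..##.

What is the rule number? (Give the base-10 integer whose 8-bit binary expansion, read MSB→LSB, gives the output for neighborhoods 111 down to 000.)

  [7] ### => #  t=0,i=14
  [6] ##. => #  t=0,i=0
  [5] #.# => .  t=1,i=5
  [4] #.. => #  t=0,i=1
  [3] .## => .  t=0,i=13
  [2] .#. => .  t=0,i=5
  [1] ..# => #  t=0,i=4
  [0] ... => #  t=0,i=2
  bits 11010011 = 211

211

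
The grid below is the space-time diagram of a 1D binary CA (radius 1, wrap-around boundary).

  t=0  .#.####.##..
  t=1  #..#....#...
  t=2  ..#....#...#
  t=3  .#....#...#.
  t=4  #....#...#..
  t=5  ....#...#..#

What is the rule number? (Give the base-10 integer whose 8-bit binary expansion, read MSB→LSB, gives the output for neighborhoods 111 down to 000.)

  ###|.  b7=0 t=0,i=4
  ##.|.  b6=0 t=0,i=6
  #.#|.  b5=0 t=0,i=2
  #..|.  b4=0 t=0,i=10
  .##|#  b3=1 t=0,i=3
  .#.|.  b2=0 t=0,i=1
  ..#|#  b1=1 t=0,i=0
  ...|.  b0=0 t=0,i=11
  bits 00001010 = 10

10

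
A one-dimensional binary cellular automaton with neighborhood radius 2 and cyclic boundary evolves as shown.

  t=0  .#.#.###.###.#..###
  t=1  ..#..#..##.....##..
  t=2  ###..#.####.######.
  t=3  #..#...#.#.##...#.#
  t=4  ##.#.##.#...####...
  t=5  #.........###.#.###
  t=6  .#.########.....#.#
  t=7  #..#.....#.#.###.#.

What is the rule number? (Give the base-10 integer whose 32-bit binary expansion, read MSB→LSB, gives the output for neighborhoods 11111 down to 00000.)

  nb #####: next=.  (t=2,i=14, bit31=0)
  nb ####.: next=#  (t=2,i=9, bit30=1)
  nb ###.#: next=.  (t=0,i=7, bit29=0)
  nb ###..: next=.  (t=2,i=2, bit28=0)
  nb ##.##: next=#  (t=0,i=8, bit27=1)
  nb ##.#.: next=.  (t=0,i=0, bit26=0)
  nb ##..#: next=#  (t=2,i=3, bit25=1)
  nb ##...: next=#  (t=1,i=10, bit24=1)
  nb #.###: next=#  (t=0,i=5, bit23=1)
  nb #.##.: next=.  (t=3,i=11, bit22=0)
  nb #.#.#: next=.  (t=0,i=1, bit21=0)
  nb #.#..: next=.  (t=0,i=13, bit20=0)
  nb #..##: next=#  (t=0,i=15, bit19=1)
  nb #..#.: next=.  (t=1,i=4, bit18=0)
  nb #...#: next=#  (t=3,i=5, bit17=1)
  nb #....: next=.  (t=1,i=11, bit16=0)
  nb .####: next=.  (t=2,i=8, bit15=0)
  nb .###.: next=.  (t=0,i=6, bit14=0)
  nb .##.#: next=.  (t=4,i=1, bit13=0)
  nb .##..: next=#  (t=1,i=9, bit12=1)
  nb .#.##: next=.  (t=0,i=4, bit11=0)
  nb .#.#.: next=#  (t=0,i=2, bit10=1)
  nb .#..#: next=.  (t=0,i=14, bit9=0)
  nb .#...: next=.  (t=3,i=4, bit8=0)
  nb ..###: next=#  (t=0,i=16, bit7=1)
  nb ..##.: next=#  (t=1,i=8, bit6=1)
  nb ..#.#: next=.  (t=2,i=5, bit5=0)
  nb ..#..: next=#  (t=1,i=2, bit4=1)
  nb ...##: next=#  (t=1,i=14, bit3=1)
  nb ...#.: next=#  (t=1,i=1, bit2=1)
  nb ....#: next=#  (t=1,i=0, bit1=1)
  nb .....: next=#  (t=1,i=12, bit0=1)
  bits 01001011100010100001010011011111 = 1267340511

1267340511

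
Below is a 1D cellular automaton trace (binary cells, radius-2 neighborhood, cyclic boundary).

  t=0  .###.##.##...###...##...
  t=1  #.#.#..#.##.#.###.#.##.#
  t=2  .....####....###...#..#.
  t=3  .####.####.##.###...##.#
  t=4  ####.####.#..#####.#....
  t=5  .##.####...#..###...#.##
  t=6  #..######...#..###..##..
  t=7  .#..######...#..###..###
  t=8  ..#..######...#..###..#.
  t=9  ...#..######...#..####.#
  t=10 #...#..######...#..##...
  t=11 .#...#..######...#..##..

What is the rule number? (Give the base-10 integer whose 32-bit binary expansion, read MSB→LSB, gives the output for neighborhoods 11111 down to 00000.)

  ##### -> #   bit 31 = 1  t=4,i=15
  ####. -> #   bit 30 = 1  t=2,i=7
  ###.# -> .   bit 29 = 0  t=0,i=3
  ###.. -> #   bit 28 = 1  t=0,i=15
  ##.## -> #   bit 27 = 1  t=0,i=4
  ##.#. -> .   bit 26 = 0  t=1,i=1
  ##..# -> #   bit 25 = 1  t=6,i=18
  ##... -> #   bit 24 = 1  t=0,i=10
  #.### -> #   bit 23 = 1  t=1,i=14
  #.##. -> .   bit 22 = 0  t=0,i=5
  #.#.# -> .   bit 21 = 0  t=1,i=2
  #.#.. -> .   bit 20 = 0  t=1,i=4
  #..## -> .   bit 19 = 0  t=4,i=12
  #..#. -> #   bit 18 = 1  t=1,i=6
  #...# -> .   bit 17 = 0  t=0,i=11
  #.... -> .   bit 16 = 0  t=0,i=22
  .#### -> #   bit 15 = 1  t=2,i=6
  .###. -> #   bit 14 = 1  t=0,i=2
  .##.# -> .   bit 13 = 0  t=0,i=6
  .##.. -> #   bit 12 = 1  t=0,i=9
  .#.## -> #   bit 11 = 1  t=1,i=8
  .#.#. -> .   bit 10 = 0  t=1,i=3
  .#..# -> #   bit 9 = 1  t=1,i=5
  .#... -> #   bit 8 = 1  t=2,i=23
  ..### -> .   bit 7 = 0  t=0,i=1
  ..##. -> .   bit 6 = 0  t=0,i=19
  ..#.# -> #   bit 5 = 1  t=1,i=7
  ..#.. -> .   bit 4 = 0  t=2,i=19
  ...## -> #   bit 3 = 1  t=0,i=0
  ...#. -> .   bit 2 = 0  t=2,i=18
  ....# -> #   bit 1 = 1  t=0,i=23
  ..... -> #   bit 0 = 1  t=2,i=1
  bits 11011011100001001101101100101011 = 3682917163

3682917163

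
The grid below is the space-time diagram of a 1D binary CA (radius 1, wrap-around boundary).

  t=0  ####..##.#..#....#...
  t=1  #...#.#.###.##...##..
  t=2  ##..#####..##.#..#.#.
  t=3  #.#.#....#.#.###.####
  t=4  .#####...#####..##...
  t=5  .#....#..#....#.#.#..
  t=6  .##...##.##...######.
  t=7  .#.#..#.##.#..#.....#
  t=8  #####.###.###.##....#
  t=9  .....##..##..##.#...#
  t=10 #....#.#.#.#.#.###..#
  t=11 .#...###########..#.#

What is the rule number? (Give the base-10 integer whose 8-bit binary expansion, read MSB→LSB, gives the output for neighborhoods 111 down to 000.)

60

  [7] ### => .  t=0,i=1
  [6] ##. => .  t=0,i=3
  [5] #.# => #  t=0,i=8
  [4] #.. => #  t=0,i=4
  [3] .## => #  t=0,i=0
  [2] .#. => #  t=0,i=9
  [1] ..# => .  t=0,i=5
  [0] ... => .  t=0,i=14
  bits 00111100 = 60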